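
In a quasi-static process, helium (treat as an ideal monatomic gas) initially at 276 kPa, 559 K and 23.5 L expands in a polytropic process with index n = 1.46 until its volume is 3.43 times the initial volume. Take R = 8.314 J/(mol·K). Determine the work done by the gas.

n = P₁V₁/(RT₁) = 276×23.5/(8.314×559) = 1.40 mol.
Polytropic n=1.46: T₂ = T₁(V₁/V₂)^(n−1) = 559×(0.292)^0.46 = 317 K; P₂ = P₁(V₁/V₂)^n = 45.6 kPa.
W = (P₁V₁−P₂V₂)/(n−1) = (276×23.5−45.6×80.6)/0.46 = 6100 J.

6100 J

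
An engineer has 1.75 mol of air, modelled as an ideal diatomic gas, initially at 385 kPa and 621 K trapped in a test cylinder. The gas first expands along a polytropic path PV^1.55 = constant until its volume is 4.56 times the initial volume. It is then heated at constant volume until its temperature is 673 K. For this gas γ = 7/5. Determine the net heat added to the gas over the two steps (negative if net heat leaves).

V₁ = nRT₁/P₁ = 1.75×8.314×621/385 = 23.5 L.
Step 1 — Polytropic n=1.55: T₂ = T₁(V₁/V₂)^(n−1) = 621×(0.219)^0.55 = 270 K; P₂ = P₁(V₁/V₂)^n = 36.6 kPa.
W = (P₁V₁−P₂V₂)/(n−1) = (385×23.5−36.6×107)/0.55 = 9300 J.
ΔU = nCvΔT = 1.75×20.8×(270−621) = -12800 J.
Q = ΔU + W = -3490 J.
State after step 1: P = 36.6 kPa, V = 107 L, T = 270 K.
Step 2 — Isochoric: V stays 107 L; P/T = const ⇒ T₂ = 673 K, P₂ = 91.5 kPa.
W = 0 (no volume change).
ΔU = nCvΔT = 1.75×20.8×(673−270) = 14700 J.
Q = ΔU = 14700 J.
Net over both steps: W = 9300 J, Q = 11200 J, ΔU = 1890 J.

11200 J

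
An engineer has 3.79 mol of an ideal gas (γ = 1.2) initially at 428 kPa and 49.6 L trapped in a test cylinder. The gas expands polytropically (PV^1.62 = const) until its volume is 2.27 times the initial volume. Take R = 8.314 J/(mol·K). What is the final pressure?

T₁ = P₁V₁/(nR) = 428×49.6/(3.79×8.314) = 674 K.
Polytropic n=1.62: T₂ = T₁(V₁/V₂)^(n−1) = 674×(0.441)^0.62 = 405 K; P₂ = P₁(V₁/V₂)^n = 113 kPa.

113 kPa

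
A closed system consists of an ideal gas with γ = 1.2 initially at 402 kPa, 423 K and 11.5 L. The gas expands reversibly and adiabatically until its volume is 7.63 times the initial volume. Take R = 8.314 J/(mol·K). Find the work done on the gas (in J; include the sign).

n = P₁V₁/(RT₁) = 402×11.5/(8.314×423) = 1.31 mol.
Adiabatic: TV^(γ−1) = const ⇒ T₂ = 423×(0.131)^0.200 = 282 K; PV^γ = const ⇒ P₂ = 35.1 kPa.
ΔU = nCvΔT = 1.31×41.6×(282−423) = -7720 J.
Q = 0 for an adiabatic process, so W = −ΔU = 7720 J.
Work done on the gas = −W_by = -7720 J.

-7720 J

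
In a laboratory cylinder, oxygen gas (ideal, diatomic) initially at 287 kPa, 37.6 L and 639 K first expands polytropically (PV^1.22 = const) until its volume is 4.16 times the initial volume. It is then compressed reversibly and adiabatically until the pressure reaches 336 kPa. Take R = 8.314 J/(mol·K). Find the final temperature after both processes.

n = P₁V₁/(RT₁) = 287×37.6/(8.314×639) = 2.03 mol.
Step 1 — Polytropic n=1.22: T₂ = T₁(V₁/V₂)^(n−1) = 639×(0.240)^0.22 = 467 K; P₂ = P₁(V₁/V₂)^n = 50.4 kPa.
W = (P₁V₁−P₂V₂)/(n−1) = (287×37.6−50.4×156)/0.22 = 13200 J.
ΔU = nCvΔT = 2.03×20.8×(467−639) = -7260 J.
Q = ΔU + W = 5940 J.
State after step 1: P = 50.4 kPa, V = 156 L, T = 467 K.
Step 2 — Adiabatic: T₂/T₁ = (P₂/P₁)^((γ−1)/γ) ⇒ T₂ = 467×(6.66)^0.286 = 803 K; V₂ = 40.4 L.
ΔU = nCvΔT = 2.03×20.8×(803−467) = 14200 J.
Q = 0 for an adiabatic process, so W = −ΔU = -14200 J.
Net over both steps: W = -977 J, Q = 5940 J, ΔU = 6920 J.

803 K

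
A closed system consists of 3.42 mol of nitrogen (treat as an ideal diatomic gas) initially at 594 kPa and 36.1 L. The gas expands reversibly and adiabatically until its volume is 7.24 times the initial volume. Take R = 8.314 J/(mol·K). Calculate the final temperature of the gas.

342 K

T₁ = P₁V₁/(nR) = 594×36.1/(3.42×8.314) = 754 K.
Adiabatic: TV^(γ−1) = const ⇒ T₂ = 754×(0.138)^0.400 = 342 K; PV^γ = const ⇒ P₂ = 37.2 kPa.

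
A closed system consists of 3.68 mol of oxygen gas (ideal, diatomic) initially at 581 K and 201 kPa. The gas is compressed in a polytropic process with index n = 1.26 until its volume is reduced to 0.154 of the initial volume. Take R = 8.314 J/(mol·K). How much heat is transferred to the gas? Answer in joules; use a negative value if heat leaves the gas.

-15000 J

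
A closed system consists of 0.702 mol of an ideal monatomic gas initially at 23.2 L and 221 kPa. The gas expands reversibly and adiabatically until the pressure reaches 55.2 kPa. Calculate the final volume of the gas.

53.3 L

T₁ = P₁V₁/(nR) = 221×23.2/(0.702×8.314) = 878 K.
Adiabatic: T₂/T₁ = (P₂/P₁)^((γ−1)/γ) ⇒ T₂ = 878×(0.250)^0.400 = 504 K; V₂ = 53.3 L.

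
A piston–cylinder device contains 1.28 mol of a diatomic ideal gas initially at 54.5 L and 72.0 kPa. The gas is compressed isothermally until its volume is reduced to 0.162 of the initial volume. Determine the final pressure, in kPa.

444 kPa

T₁ = P₁V₁/(nR) = 72.0×54.5/(1.28×8.314) = 369 K.
Isothermal: T stays 369 K; PV = const ⇒ V₂ = 8.83 L, P₂ = 444 kPa.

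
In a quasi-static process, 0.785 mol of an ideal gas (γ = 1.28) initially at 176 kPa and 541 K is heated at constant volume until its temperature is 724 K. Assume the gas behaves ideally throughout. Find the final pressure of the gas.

V₁ = nRT₁/P₁ = 0.785×8.314×541/176 = 20.1 L.
Isochoric: V stays 20.1 L; P/T = const ⇒ T₂ = 724 K, P₂ = 236 kPa.

236 kPa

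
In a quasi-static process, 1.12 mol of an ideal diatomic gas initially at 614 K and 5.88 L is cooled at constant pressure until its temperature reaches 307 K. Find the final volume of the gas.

2.94 L

P₁ = nRT₁/V₁ = 1.12×8.314×614/5.88 = 972 kPa.
Isobaric: P stays 972 kPa; V/T = const ⇒ T₂ = 307 K, V₂ = 2.94 L.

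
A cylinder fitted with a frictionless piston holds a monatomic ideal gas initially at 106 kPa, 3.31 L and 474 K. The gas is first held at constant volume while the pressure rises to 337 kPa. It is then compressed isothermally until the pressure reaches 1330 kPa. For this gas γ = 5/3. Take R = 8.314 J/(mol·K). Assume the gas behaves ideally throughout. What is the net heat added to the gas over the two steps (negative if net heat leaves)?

n = P₁V₁/(RT₁) = 106×3.31/(8.314×474) = 0.0890 mol.
Step 1 — Isochoric: V stays 3.31 L; P/T = const ⇒ T₂ = 1510 K, P₂ = 337 kPa.
W = 0 (no volume change).
ΔU = nCvΔT = 0.0890×12.5×(1510−474) = 1150 J.
Q = ΔU = 1150 J.
State after step 1: P = 337 kPa, V = 3.31 L, T = 1510 K.
Step 2 — Isothermal: T stays 1510 K; PV = const ⇒ V₂ = 0.839 L, P₂ = 1330 kPa.
ΔU = 0 (ideal gas, T constant).
W = nRT ln(V₂/V₁) = 0.0890×8.314×1510×ln(0.253) = -1530 J.
Q = ΔU + W = -1530 J.
Net over both steps: W = -1530 J, Q = -384 J, ΔU = 1150 J.

-384 J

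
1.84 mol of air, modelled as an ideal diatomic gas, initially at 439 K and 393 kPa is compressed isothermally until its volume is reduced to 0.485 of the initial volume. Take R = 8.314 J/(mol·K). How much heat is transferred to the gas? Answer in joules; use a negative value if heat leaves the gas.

V₁ = nRT₁/P₁ = 1.84×8.314×439/393 = 17.1 L.
Isothermal: T stays 439 K; PV = const ⇒ V₂ = 8.29 L, P₂ = 810 kPa.
ΔU = 0 (ideal gas, T constant).
W = nRT ln(V₂/V₁) = 1.84×8.314×439×ln(0.485) = -4860 J.
Q = ΔU + W = -4860 J.

-4860 J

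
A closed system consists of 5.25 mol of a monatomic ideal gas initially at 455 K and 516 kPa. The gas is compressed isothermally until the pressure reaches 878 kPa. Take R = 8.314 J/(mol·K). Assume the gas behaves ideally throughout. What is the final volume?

22.6 L

V₁ = nRT₁/P₁ = 5.25×8.314×455/516 = 38.5 L.
Isothermal: T stays 455 K; PV = const ⇒ V₂ = 22.6 L, P₂ = 878 kPa.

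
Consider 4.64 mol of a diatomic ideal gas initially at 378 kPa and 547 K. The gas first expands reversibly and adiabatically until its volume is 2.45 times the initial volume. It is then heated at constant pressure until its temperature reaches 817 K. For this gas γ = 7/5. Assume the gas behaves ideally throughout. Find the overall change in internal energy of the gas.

26000 J

V₁ = nRT₁/P₁ = 4.64×8.314×547/378 = 55.8 L.
Step 1 — Adiabatic: TV^(γ−1) = const ⇒ T₂ = 547×(0.408)^0.400 = 382 K; PV^γ = const ⇒ P₂ = 108 kPa.
ΔU = nCvΔT = 4.64×20.8×(382−547) = -15900 J.
Q = 0 for an adiabatic process, so W = −ΔU = 15900 J.
State after step 1: P = 108 kPa, V = 137 L, T = 382 K.
Step 2 — Isobaric: P stays 108 kPa; V/T = const ⇒ T₂ = 817 K, V₂ = 292 L.
W = PΔV = 108×(292−137) kPa·L = 16800 J.
ΔU = nCvΔT = 4.64×20.8×(817−382) = 41900 J.
Q = ΔU + W = nCpΔT = 58700 J.
Net over both steps: W = 32700 J, Q = 58700 J, ΔU = 26000 J.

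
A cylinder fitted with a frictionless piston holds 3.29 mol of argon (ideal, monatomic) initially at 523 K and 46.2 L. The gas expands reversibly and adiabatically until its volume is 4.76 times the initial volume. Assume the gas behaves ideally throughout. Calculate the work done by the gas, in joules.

13900 J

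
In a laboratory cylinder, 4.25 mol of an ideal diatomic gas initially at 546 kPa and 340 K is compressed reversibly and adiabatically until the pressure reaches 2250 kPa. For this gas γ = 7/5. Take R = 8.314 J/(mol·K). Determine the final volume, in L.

8.00 L

V₁ = nRT₁/P₁ = 4.25×8.314×340/546 = 22.0 L.
Adiabatic: T₂/T₁ = (P₂/P₁)^((γ−1)/γ) ⇒ T₂ = 340×(4.12)^0.286 = 510 K; V₂ = 8.00 L.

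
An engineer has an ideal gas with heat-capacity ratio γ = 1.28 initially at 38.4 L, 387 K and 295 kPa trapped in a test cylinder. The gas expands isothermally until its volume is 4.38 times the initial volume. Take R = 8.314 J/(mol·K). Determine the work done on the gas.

n = P₁V₁/(RT₁) = 295×38.4/(8.314×387) = 3.52 mol.
Isothermal: T stays 387 K; PV = const ⇒ V₂ = 168 L, P₂ = 67.4 kPa.
W = nRT ln(V₂/V₁) = 3.52×8.314×387×ln(4.38) = 16700 J.
Work done on the gas = −W_by = -16700 J.

-16700 J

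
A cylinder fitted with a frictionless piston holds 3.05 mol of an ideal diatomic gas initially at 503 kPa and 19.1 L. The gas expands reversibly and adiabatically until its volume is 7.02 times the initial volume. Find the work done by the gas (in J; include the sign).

T₁ = P₁V₁/(nR) = 503×19.1/(3.05×8.314) = 379 K.
Adiabatic: TV^(γ−1) = const ⇒ T₂ = 379×(0.142)^0.400 = 174 K; PV^γ = const ⇒ P₂ = 32.9 kPa.
ΔU = nCvΔT = 3.05×20.8×(174−379) = -13000 J.
Q = 0 for an adiabatic process, so W = −ΔU = 13000 J.

13000 J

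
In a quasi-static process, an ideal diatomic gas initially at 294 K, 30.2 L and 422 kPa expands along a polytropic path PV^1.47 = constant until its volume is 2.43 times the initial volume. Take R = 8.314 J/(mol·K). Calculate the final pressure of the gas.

114 kPa

Polytropic n=1.47: T₂ = T₁(V₁/V₂)^(n−1) = 294×(0.412)^0.47 = 194 K; P₂ = P₁(V₁/V₂)^n = 114 kPa.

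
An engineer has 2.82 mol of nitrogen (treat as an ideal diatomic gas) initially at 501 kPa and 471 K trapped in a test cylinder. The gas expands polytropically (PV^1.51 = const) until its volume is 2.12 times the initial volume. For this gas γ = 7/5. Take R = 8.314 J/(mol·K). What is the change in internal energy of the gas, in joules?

-8790 J

V₁ = nRT₁/P₁ = 2.82×8.314×471/501 = 22.0 L.
Polytropic n=1.51: T₂ = T₁(V₁/V₂)^(n−1) = 471×(0.472)^0.51 = 321 K; P₂ = P₁(V₁/V₂)^n = 161 kPa.
For an ideal gas ΔU = nCvΔT with Cv = (5/2)R = 20.8 J/(mol·K).
ΔU = 2.82×20.8×(321−471) = -8790 J.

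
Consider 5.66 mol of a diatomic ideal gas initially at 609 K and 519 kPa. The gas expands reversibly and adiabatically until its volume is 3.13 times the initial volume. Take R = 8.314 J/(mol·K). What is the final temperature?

386 K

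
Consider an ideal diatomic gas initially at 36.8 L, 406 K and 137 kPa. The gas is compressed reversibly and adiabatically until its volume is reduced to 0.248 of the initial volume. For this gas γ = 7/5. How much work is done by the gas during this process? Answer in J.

-9410 J

n = P₁V₁/(RT₁) = 137×36.8/(8.314×406) = 1.49 mol.
Adiabatic: TV^(γ−1) = const ⇒ T₂ = 406×(4.03)^0.400 = 709 K; PV^γ = const ⇒ P₂ = 965 kPa.
ΔU = nCvΔT = 1.49×20.8×(709−406) = 9410 J.
Q = 0 for an adiabatic process, so W = −ΔU = -9410 J.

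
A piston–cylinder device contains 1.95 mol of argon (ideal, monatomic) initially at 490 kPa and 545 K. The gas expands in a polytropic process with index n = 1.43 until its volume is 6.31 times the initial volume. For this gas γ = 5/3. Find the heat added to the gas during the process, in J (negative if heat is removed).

V₁ = nRT₁/P₁ = 1.95×8.314×545/490 = 18.0 L.
Polytropic n=1.43: T₂ = T₁(V₁/V₂)^(n−1) = 545×(0.158)^0.43 = 247 K; P₂ = P₁(V₁/V₂)^n = 35.2 kPa.
W = (P₁V₁−P₂V₂)/(n−1) = (490×18.0−35.2×114)/0.43 = 11200 J.
ΔU = nCvΔT = 1.95×12.5×(247−545) = -7250 J.
Q = ΔU + W = 3990 J.

3990 J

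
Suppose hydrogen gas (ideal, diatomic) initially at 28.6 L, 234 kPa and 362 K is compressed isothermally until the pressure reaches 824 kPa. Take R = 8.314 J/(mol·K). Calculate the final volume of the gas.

8.12 L

Isothermal: T stays 362 K; PV = const ⇒ V₂ = 8.12 L, P₂ = 824 kPa.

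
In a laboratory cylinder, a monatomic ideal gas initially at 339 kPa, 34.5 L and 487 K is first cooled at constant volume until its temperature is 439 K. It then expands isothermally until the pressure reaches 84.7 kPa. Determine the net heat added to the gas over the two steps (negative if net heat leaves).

n = P₁V₁/(RT₁) = 339×34.5/(8.314×487) = 2.89 mol.
Step 1 — Isochoric: V stays 34.5 L; P/T = const ⇒ T₂ = 439 K, P₂ = 306 kPa.
W = 0 (no volume change).
ΔU = nCvΔT = 2.89×12.5×(439−487) = -1730 J.
Q = ΔU = -1730 J.
State after step 1: P = 306 kPa, V = 34.5 L, T = 439 K.
Step 2 — Isothermal: T stays 439 K; PV = const ⇒ V₂ = 124 L, P₂ = 84.7 kPa.
ΔU = 0 (ideal gas, T constant).
W = nRT ln(V₂/V₁) = 2.89×8.314×439×ln(3.61) = 13500 J.
Q = ΔU + W = 13500 J.
Net over both steps: W = 13500 J, Q = 11800 J, ΔU = -1730 J.

11800 J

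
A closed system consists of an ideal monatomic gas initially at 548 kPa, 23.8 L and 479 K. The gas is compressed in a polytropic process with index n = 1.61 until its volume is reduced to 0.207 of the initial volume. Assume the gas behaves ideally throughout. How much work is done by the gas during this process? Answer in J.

-34500 J

n = P₁V₁/(RT₁) = 548×23.8/(8.314×479) = 3.28 mol.
Polytropic n=1.61: T₂ = T₁(V₁/V₂)^(n−1) = 479×(4.83)^0.61 = 1250 K; P₂ = P₁(V₁/V₂)^n = 6920 kPa.
W = (P₁V₁−P₂V₂)/(n−1) = (548×23.8−6920×4.93)/0.61 = -34500 J.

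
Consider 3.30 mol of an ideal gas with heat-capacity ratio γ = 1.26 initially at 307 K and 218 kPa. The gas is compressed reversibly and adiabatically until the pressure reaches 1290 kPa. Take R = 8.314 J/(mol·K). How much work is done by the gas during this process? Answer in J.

-14400 J

V₁ = nRT₁/P₁ = 3.30×8.314×307/218 = 38.6 L.
Adiabatic: T₂/T₁ = (P₂/P₁)^((γ−1)/γ) ⇒ T₂ = 307×(5.92)^0.206 = 443 K; V₂ = 9.42 L.
ΔU = nCvΔT = 3.30×32.0×(443−307) = 14400 J.
Q = 0 for an adiabatic process, so W = −ΔU = -14400 J.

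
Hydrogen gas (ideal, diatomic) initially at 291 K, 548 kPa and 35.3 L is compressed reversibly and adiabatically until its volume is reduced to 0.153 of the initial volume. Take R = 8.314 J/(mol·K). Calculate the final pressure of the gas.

Adiabatic: TV^(γ−1) = const ⇒ T₂ = 291×(6.54)^0.400 = 617 K; PV^γ = const ⇒ P₂ = 7590 kPa.

7590 kPa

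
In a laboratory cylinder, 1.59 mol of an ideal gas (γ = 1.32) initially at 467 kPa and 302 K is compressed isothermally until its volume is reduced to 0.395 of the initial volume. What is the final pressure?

V₁ = nRT₁/P₁ = 1.59×8.314×302/467 = 8.55 L.
Isothermal: T stays 302 K; PV = const ⇒ V₂ = 3.38 L, P₂ = 1180 kPa.

1180 kPa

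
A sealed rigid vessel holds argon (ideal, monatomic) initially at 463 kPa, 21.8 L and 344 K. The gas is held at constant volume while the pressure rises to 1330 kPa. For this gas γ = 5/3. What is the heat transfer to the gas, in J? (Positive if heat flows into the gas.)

n = P₁V₁/(RT₁) = 463×21.8/(8.314×344) = 3.53 mol.
Isochoric: V stays 21.8 L; P/T = const ⇒ T₂ = 988 K, P₂ = 1330 kPa.
W = 0 (no volume change).
ΔU = nCvΔT = 3.53×12.5×(988−344) = 28400 J.
Q = ΔU = 28400 J.

28400 J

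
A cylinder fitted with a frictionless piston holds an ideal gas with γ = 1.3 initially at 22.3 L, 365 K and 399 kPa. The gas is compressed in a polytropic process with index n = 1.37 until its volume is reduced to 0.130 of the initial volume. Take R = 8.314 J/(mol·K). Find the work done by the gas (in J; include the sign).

n = P₁V₁/(RT₁) = 399×22.3/(8.314×365) = 2.93 mol.
Polytropic n=1.37: T₂ = T₁(V₁/V₂)^(n−1) = 365×(7.69)^0.37 = 776 K; P₂ = P₁(V₁/V₂)^n = 6530 kPa.
W = (P₁V₁−P₂V₂)/(n−1) = (399×22.3−6530×2.90)/0.37 = -27100 J.

-27100 J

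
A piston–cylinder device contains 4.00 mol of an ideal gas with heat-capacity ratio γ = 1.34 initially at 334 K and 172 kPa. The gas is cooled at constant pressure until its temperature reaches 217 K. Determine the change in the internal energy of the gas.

-11400 J

V₁ = nRT₁/P₁ = 4.00×8.314×334/172 = 64.6 L.
Isobaric: P stays 172 kPa; V/T = const ⇒ T₂ = 217 K, V₂ = 42.0 L.
For an ideal gas ΔU = nCvΔT with Cv = R/(γ−1) = 24.5 J/(mol·K).
ΔU = 4.00×24.5×(217−334) = -11400 J.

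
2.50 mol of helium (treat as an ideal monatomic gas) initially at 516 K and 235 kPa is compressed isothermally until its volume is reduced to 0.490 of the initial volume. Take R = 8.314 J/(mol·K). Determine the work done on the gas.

V₁ = nRT₁/P₁ = 2.50×8.314×516/235 = 45.6 L.
Isothermal: T stays 516 K; PV = const ⇒ V₂ = 22.4 L, P₂ = 480 kPa.
W = nRT ln(V₂/V₁) = 2.50×8.314×516×ln(0.490) = -7650 J.
Work done on the gas = −W_by = 7650 J.

7650 J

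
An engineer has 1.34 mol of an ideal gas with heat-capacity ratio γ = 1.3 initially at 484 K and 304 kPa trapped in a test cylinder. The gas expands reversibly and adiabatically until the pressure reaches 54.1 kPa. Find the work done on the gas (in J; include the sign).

V₁ = nRT₁/P₁ = 1.34×8.314×484/304 = 17.7 L.
Adiabatic: T₂/T₁ = (P₂/P₁)^((γ−1)/γ) ⇒ T₂ = 484×(0.178)^0.231 = 325 K; V₂ = 66.9 L.
ΔU = nCvΔT = 1.34×27.7×(325−484) = -5910 J.
Q = 0 for an adiabatic process, so W = −ΔU = 5910 J.
Work done on the gas = −W_by = -5910 J.

-5910 J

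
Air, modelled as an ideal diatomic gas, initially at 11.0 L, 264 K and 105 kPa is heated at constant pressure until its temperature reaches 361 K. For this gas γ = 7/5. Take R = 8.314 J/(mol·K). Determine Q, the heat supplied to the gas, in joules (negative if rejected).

1490 J

n = P₁V₁/(RT₁) = 105×11.0/(8.314×264) = 0.526 mol.
Isobaric: P stays 105 kPa; V/T = const ⇒ T₂ = 361 K, V₂ = 15.0 L.
W = PΔV = 105×(15.0−11.0) kPa·L = 424 J.
ΔU = nCvΔT = 0.526×20.8×(361−264) = 1060 J.
Q = ΔU + W = nCpΔT = 1490 J.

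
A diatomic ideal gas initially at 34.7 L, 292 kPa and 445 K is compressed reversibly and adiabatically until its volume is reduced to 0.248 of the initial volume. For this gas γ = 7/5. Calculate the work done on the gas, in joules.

n = P₁V₁/(RT₁) = 292×34.7/(8.314×445) = 2.74 mol.
Adiabatic: TV^(γ−1) = const ⇒ T₂ = 445×(4.03)^0.400 = 777 K; PV^γ = const ⇒ P₂ = 2060 kPa.
ΔU = nCvΔT = 2.74×20.8×(777−445) = 18900 J.
Q = 0 for an adiabatic process, so W = −ΔU = -18900 J.
Work done on the gas = −W_by = 18900 J.

18900 J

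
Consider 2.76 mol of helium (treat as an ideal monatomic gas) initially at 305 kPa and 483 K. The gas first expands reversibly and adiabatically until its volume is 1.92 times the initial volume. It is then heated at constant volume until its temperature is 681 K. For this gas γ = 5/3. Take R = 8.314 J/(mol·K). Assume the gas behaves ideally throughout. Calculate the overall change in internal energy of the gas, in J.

6820 J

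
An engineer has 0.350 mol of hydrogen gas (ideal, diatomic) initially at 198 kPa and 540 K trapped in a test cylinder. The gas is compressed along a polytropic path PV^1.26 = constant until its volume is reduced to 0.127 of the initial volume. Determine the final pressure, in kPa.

2670 kPa

V₁ = nRT₁/P₁ = 0.350×8.314×540/198 = 7.94 L.
Polytropic n=1.26: T₂ = T₁(V₁/V₂)^(n−1) = 540×(7.87)^0.26 = 923 K; P₂ = P₁(V₁/V₂)^n = 2670 kPa.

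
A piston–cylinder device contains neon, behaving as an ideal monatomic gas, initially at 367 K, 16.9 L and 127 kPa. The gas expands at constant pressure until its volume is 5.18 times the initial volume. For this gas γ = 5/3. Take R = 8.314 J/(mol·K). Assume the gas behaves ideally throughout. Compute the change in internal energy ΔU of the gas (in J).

n = P₁V₁/(RT₁) = 127×16.9/(8.314×367) = 0.703 mol.
Isobaric: P stays 127 kPa; V/T = const ⇒ T₂ = 1900 K, V₂ = 87.5 L.
For an ideal gas ΔU = nCvΔT with Cv = (3/2)R = 12.5 J/(mol·K).
ΔU = 0.703×12.5×(1900−367) = 13500 J.

13500 J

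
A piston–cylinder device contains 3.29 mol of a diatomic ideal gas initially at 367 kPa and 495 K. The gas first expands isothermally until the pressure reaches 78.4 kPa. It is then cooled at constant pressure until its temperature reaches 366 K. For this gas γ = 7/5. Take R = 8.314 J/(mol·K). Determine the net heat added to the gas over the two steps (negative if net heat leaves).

V₁ = nRT₁/P₁ = 3.29×8.314×495/367 = 36.9 L.
Step 1 — Isothermal: T stays 495 K; PV = const ⇒ V₂ = 173 L, P₂ = 78.4 kPa.
ΔU = 0 (ideal gas, T constant).
W = nRT ln(V₂/V₁) = 3.29×8.314×495×ln(4.68) = 20900 J.
Q = ΔU + W = 20900 J.
State after step 1: P = 78.4 kPa, V = 173 L, T = 495 K.
Step 2 — Isobaric: P stays 78.4 kPa; V/T = const ⇒ T₂ = 366 K, V₂ = 128 L.
W = PΔV = 78.4×(128−173) kPa·L = -3530 J.
ΔU = nCvΔT = 3.29×20.8×(366−495) = -8820 J.
Q = ΔU + W = nCpΔT = -12300 J.
Net over both steps: W = 17400 J, Q = 8550 J, ΔU = -8820 J.

8550 J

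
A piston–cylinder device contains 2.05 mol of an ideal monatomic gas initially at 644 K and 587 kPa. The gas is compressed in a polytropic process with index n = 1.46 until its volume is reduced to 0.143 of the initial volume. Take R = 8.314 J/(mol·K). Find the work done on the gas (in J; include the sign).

34500 J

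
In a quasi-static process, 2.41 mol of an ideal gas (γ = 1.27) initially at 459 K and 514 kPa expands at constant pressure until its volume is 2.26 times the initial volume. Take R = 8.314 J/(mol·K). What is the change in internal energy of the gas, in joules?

V₁ = nRT₁/P₁ = 2.41×8.314×459/514 = 17.9 L.
Isobaric: P stays 514 kPa; V/T = const ⇒ T₂ = 1040 K, V₂ = 40.4 L.
For an ideal gas ΔU = nCvΔT with Cv = R/(γ−1) = 30.8 J/(mol·K).
ΔU = 2.41×30.8×(1040−459) = 42900 J.

42900 J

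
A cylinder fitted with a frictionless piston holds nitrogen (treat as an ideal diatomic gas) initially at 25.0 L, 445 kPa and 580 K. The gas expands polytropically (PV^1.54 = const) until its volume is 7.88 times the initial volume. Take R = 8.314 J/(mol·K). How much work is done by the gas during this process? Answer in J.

13800 J

n = P₁V₁/(RT₁) = 445×25.0/(8.314×580) = 2.31 mol.
Polytropic n=1.54: T₂ = T₁(V₁/V₂)^(n−1) = 580×(0.127)^0.54 = 190 K; P₂ = P₁(V₁/V₂)^n = 18.5 kPa.
W = (P₁V₁−P₂V₂)/(n−1) = (445×25.0−18.5×197)/0.54 = 13800 J.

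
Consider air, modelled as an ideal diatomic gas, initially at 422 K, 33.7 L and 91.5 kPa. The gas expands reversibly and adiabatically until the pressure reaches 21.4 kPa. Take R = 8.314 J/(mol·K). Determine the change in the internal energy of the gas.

-2620 J

n = P₁V₁/(RT₁) = 91.5×33.7/(8.314×422) = 0.879 mol.
Adiabatic: T₂/T₁ = (P₂/P₁)^((γ−1)/γ) ⇒ T₂ = 422×(0.234)^0.286 = 279 K; V₂ = 95.1 L.
For an ideal gas ΔU = nCvΔT with Cv = (5/2)R = 20.8 J/(mol·K).
ΔU = 0.879×20.8×(279−422) = -2620 J.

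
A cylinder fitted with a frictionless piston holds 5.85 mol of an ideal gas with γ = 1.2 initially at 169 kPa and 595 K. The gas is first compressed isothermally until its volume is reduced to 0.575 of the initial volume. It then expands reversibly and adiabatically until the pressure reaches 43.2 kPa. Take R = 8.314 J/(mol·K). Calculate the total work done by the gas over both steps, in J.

23600 J

V₁ = nRT₁/P₁ = 5.85×8.314×595/169 = 171 L.
Step 1 — Isothermal: T stays 595 K; PV = const ⇒ V₂ = 98.5 L, P₂ = 294 kPa.
ΔU = 0 (ideal gas, T constant).
W = nRT ln(V₂/V₁) = 5.85×8.314×595×ln(0.575) = -16000 J.
Q = ΔU + W = -16000 J.
State after step 1: P = 294 kPa, V = 98.5 L, T = 595 K.
Step 2 — Adiabatic: T₂/T₁ = (P₂/P₁)^((γ−1)/γ) ⇒ T₂ = 595×(0.147)^0.167 = 432 K; V₂ = 487 L.
ΔU = nCvΔT = 5.85×41.6×(432−595) = -39600 J.
Q = 0 for an adiabatic process, so W = −ΔU = 39600 J.
Net over both steps: W = 23600 J, Q = -16000 J, ΔU = -39600 J.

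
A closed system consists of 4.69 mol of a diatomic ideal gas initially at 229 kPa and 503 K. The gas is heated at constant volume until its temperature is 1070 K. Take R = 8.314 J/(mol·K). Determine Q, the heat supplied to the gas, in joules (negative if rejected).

55300 J

V₁ = nRT₁/P₁ = 4.69×8.314×503/229 = 85.6 L.
Isochoric: V stays 85.6 L; P/T = const ⇒ T₂ = 1070 K, P₂ = 487 kPa.
W = 0 (no volume change).
ΔU = nCvΔT = 4.69×20.8×(1070−503) = 55300 J.
Q = ΔU = 55300 J.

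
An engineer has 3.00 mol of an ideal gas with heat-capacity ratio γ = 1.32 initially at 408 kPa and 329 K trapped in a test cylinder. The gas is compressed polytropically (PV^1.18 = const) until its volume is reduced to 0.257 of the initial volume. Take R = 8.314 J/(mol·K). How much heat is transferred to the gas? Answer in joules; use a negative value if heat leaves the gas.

V₁ = nRT₁/P₁ = 3.00×8.314×329/408 = 20.1 L.
Polytropic n=1.18: T₂ = T₁(V₁/V₂)^(n−1) = 329×(3.89)^0.18 = 420 K; P₂ = P₁(V₁/V₂)^n = 2030 kPa.
W = (P₁V₁−P₂V₂)/(n−1) = (408×20.1−2030×5.17)/0.18 = -12600 J.
ΔU = nCvΔT = 3.00×26.0×(420−329) = 7100 J.
Q = ΔU + W = -5530 J.

-5530 J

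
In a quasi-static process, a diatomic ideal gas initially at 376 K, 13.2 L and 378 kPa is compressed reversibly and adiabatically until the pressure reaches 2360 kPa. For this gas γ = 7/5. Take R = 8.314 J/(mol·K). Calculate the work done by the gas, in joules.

-8580 J

n = P₁V₁/(RT₁) = 378×13.2/(8.314×376) = 1.60 mol.
Adiabatic: T₂/T₁ = (P₂/P₁)^((γ−1)/γ) ⇒ T₂ = 376×(6.24)^0.286 = 635 K; V₂ = 3.57 L.
ΔU = nCvΔT = 1.60×20.8×(635−376) = 8580 J.
Q = 0 for an adiabatic process, so W = −ΔU = -8580 J.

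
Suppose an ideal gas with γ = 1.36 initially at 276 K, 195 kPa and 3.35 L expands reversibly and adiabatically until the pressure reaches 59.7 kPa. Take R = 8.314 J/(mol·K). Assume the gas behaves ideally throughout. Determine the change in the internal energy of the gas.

n = P₁V₁/(RT₁) = 195×3.35/(8.314×276) = 0.285 mol.
Adiabatic: T₂/T₁ = (P₂/P₁)^((γ−1)/γ) ⇒ T₂ = 276×(0.306)^0.265 = 202 K; V₂ = 8.00 L.
For an ideal gas ΔU = nCvΔT with Cv = R/(γ−1) = 23.1 J/(mol·K).
ΔU = 0.285×23.1×(202−276) = -488 J.

-488 J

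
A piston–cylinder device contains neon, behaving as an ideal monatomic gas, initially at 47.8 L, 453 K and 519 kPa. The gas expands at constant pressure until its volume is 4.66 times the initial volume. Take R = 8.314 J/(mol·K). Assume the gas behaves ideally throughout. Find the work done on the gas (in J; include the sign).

-90800 J

n = P₁V₁/(RT₁) = 519×47.8/(8.314×453) = 6.59 mol.
Isobaric: P stays 519 kPa; V/T = const ⇒ T₂ = 2110 K, V₂ = 223 L.
W = PΔV = 519×(223−47.8) kPa·L = 90800 J.
Work done on the gas = −W_by = -90800 J.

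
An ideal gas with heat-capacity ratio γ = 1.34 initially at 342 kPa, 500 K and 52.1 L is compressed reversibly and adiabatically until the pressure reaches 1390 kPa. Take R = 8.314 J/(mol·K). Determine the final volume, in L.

18.3 L

Adiabatic: T₂/T₁ = (P₂/P₁)^((γ−1)/γ) ⇒ T₂ = 500×(4.06)^0.254 = 714 K; V₂ = 18.3 L.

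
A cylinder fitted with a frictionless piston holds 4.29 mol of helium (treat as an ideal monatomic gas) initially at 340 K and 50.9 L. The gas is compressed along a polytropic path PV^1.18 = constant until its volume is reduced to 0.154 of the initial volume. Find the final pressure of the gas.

2170 kPa

P₁ = nRT₁/V₁ = 4.29×8.314×340/50.9 = 238 kPa.
Polytropic n=1.18: T₂ = T₁(V₁/V₂)^(n−1) = 340×(6.49)^0.18 = 476 K; P₂ = P₁(V₁/V₂)^n = 2170 kPa.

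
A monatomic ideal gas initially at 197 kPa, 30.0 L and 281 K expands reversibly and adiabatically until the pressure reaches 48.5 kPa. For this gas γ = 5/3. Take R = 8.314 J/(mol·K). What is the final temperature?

160 K

Adiabatic: T₂/T₁ = (P₂/P₁)^((γ−1)/γ) ⇒ T₂ = 281×(0.246)^0.400 = 160 K; V₂ = 69.6 L.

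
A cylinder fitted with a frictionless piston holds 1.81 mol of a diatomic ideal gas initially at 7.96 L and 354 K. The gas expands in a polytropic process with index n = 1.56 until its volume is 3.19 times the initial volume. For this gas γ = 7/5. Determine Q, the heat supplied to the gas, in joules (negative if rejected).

P₁ = nRT₁/V₁ = 1.81×8.314×354/7.96 = 669 kPa.
Polytropic n=1.56: T₂ = T₁(V₁/V₂)^(n−1) = 354×(0.313)^0.56 = 185 K; P₂ = P₁(V₁/V₂)^n = 110 kPa.
W = (P₁V₁−P₂V₂)/(n−1) = (669×7.96−110×25.4)/0.56 = 4540 J.
ΔU = nCvΔT = 1.81×20.8×(185−354) = -6360 J.
Q = ΔU + W = -1820 J.

-1820 J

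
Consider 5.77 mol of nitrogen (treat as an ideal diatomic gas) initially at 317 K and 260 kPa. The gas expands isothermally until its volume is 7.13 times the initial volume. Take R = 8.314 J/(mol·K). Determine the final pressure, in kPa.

V₁ = nRT₁/P₁ = 5.77×8.314×317/260 = 58.5 L.
Isothermal: T stays 317 K; PV = const ⇒ V₂ = 417 L, P₂ = 36.5 kPa.

36.5 kPa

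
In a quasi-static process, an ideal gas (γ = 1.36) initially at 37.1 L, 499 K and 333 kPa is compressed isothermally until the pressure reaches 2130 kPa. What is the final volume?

5.80 L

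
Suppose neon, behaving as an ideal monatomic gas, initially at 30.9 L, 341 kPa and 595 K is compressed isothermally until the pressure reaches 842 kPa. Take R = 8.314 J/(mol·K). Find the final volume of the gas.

Isothermal: T stays 595 K; PV = const ⇒ V₂ = 12.5 L, P₂ = 842 kPa.

12.5 L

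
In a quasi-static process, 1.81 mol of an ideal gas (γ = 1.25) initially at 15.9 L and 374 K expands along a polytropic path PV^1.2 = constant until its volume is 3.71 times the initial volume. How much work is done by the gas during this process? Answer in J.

6490 J

P₁ = nRT₁/V₁ = 1.81×8.314×374/15.9 = 354 kPa.
Polytropic n=1.2: T₂ = T₁(V₁/V₂)^(n−1) = 374×(0.270)^0.20 = 288 K; P₂ = P₁(V₁/V₂)^n = 73.4 kPa.
W = (P₁V₁−P₂V₂)/(n−1) = (354×15.9−73.4×59.0)/0.20 = 6490 J.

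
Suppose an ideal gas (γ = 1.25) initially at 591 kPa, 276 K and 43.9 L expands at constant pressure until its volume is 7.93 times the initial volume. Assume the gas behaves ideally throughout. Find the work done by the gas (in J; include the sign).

n = P₁V₁/(RT₁) = 591×43.9/(8.314×276) = 11.3 mol.
Isobaric: P stays 591 kPa; V/T = const ⇒ T₂ = 2190 K, V₂ = 348 L.
W = PΔV = 591×(348−43.9) kPa·L = 180000 J.

180000 J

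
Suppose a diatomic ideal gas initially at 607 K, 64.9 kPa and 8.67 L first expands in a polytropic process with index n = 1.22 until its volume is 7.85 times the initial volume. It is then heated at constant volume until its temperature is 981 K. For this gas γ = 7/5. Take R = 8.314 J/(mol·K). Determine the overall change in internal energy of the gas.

867 J

n = P₁V₁/(RT₁) = 64.9×8.67/(8.314×607) = 0.111 mol.
Step 1 — Polytropic n=1.22: T₂ = T₁(V₁/V₂)^(n−1) = 607×(0.127)^0.22 = 386 K; P₂ = P₁(V₁/V₂)^n = 5.25 kPa.
W = (P₁V₁−P₂V₂)/(n−1) = (64.9×8.67−5.25×68.1)/0.22 = 932 J.
ΔU = nCvΔT = 0.111×20.8×(386−607) = -513 J.
Q = ΔU + W = 419 J.
State after step 1: P = 5.25 kPa, V = 68.1 L, T = 386 K.
Step 2 — Isochoric: V stays 68.1 L; P/T = const ⇒ T₂ = 981 K, P₂ = 13.4 kPa.
W = 0 (no volume change).
ΔU = nCvΔT = 0.111×20.8×(981−386) = 1380 J.
Q = ΔU = 1380 J.
Net over both steps: W = 932 J, Q = 1800 J, ΔU = 867 J.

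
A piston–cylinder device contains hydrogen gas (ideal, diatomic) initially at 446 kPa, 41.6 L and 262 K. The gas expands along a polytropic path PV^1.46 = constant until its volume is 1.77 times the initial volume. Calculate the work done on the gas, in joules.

-9320 J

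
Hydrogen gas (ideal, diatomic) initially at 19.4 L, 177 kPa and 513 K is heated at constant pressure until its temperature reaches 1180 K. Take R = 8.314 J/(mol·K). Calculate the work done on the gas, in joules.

n = P₁V₁/(RT₁) = 177×19.4/(8.314×513) = 0.805 mol.
Isobaric: P stays 177 kPa; V/T = const ⇒ T₂ = 1180 K, V₂ = 44.6 L.
W = PΔV = 177×(44.6−19.4) kPa·L = 4460 J.
Work done on the gas = −W_by = -4460 J.

-4460 J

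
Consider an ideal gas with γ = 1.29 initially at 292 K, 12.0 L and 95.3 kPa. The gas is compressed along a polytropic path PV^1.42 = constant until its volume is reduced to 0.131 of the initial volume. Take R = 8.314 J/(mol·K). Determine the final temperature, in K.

686 K

Polytropic n=1.42: T₂ = T₁(V₁/V₂)^(n−1) = 292×(7.63)^0.42 = 686 K; P₂ = P₁(V₁/V₂)^n = 1710 kPa.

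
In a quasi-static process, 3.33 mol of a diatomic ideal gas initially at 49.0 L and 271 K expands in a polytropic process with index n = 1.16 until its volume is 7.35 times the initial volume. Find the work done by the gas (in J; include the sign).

12800 J

P₁ = nRT₁/V₁ = 3.33×8.314×271/49.0 = 153 kPa.
Polytropic n=1.16: T₂ = T₁(V₁/V₂)^(n−1) = 271×(0.136)^0.16 = 197 K; P₂ = P₁(V₁/V₂)^n = 15.1 kPa.
W = (P₁V₁−P₂V₂)/(n−1) = (153×49.0−15.1×360)/0.16 = 12800 J.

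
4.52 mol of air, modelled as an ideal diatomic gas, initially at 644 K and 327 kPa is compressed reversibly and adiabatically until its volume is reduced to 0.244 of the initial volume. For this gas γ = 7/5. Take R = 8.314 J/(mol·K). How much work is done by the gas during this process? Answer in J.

V₁ = nRT₁/P₁ = 4.52×8.314×644/327 = 74.0 L.
Adiabatic: TV^(γ−1) = const ⇒ T₂ = 644×(4.10)^0.400 = 1130 K; PV^γ = const ⇒ P₂ = 2360 kPa.
ΔU = nCvΔT = 4.52×20.8×(1130−644) = 45900 J.
Q = 0 for an adiabatic process, so W = −ΔU = -45900 J.

-45900 J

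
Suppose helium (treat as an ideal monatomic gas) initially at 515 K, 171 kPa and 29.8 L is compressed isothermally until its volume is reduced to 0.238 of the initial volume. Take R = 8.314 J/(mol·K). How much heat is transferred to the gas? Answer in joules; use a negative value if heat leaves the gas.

-7310 J

n = P₁V₁/(RT₁) = 171×29.8/(8.314×515) = 1.19 mol.
Isothermal: T stays 515 K; PV = const ⇒ V₂ = 7.09 L, P₂ = 718 kPa.
ΔU = 0 (ideal gas, T constant).
W = nRT ln(V₂/V₁) = 1.19×8.314×515×ln(0.238) = -7310 J.
Q = ΔU + W = -7310 J.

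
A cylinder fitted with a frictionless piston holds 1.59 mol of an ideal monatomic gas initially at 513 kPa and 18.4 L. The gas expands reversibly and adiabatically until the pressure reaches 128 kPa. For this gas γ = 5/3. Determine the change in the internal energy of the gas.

-6030 J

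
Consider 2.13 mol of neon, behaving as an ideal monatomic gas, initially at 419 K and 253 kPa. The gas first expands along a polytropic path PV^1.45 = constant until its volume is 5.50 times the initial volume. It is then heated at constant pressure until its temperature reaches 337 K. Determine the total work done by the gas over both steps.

11400 J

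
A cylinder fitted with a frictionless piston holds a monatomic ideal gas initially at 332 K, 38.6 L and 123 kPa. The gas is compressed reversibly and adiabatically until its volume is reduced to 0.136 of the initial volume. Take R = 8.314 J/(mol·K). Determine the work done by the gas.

-19800 J

n = P₁V₁/(RT₁) = 123×38.6/(8.314×332) = 1.72 mol.
Adiabatic: TV^(γ−1) = const ⇒ T₂ = 332×(7.35)^0.667 = 1260 K; PV^γ = const ⇒ P₂ = 3420 kPa.
ΔU = nCvΔT = 1.72×12.5×(1260−332) = 19800 J.
Q = 0 for an adiabatic process, so W = −ΔU = -19800 J.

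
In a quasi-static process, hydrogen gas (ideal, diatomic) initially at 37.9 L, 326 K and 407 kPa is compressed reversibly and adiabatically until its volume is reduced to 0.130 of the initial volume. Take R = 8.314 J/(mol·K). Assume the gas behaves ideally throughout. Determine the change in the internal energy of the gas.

n = P₁V₁/(RT₁) = 407×37.9/(8.314×326) = 5.69 mol.
Adiabatic: TV^(γ−1) = const ⇒ T₂ = 326×(7.69)^0.400 = 737 K; PV^γ = const ⇒ P₂ = 7080 kPa.
For an ideal gas ΔU = nCvΔT with Cv = (5/2)R = 20.8 J/(mol·K).
ΔU = 5.69×20.8×(737−326) = 48700 J.

48700 J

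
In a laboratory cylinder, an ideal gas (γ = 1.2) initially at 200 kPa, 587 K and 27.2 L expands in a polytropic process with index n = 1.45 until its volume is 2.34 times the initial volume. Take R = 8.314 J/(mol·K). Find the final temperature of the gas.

400 K

Polytropic n=1.45: T₂ = T₁(V₁/V₂)^(n−1) = 587×(0.427)^0.45 = 400 K; P₂ = P₁(V₁/V₂)^n = 58.3 kPa.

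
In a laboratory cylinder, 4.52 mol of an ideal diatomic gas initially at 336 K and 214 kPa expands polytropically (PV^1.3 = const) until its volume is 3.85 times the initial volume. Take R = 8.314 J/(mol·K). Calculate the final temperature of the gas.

224 K

V₁ = nRT₁/P₁ = 4.52×8.314×336/214 = 59.0 L.
Polytropic n=1.3: T₂ = T₁(V₁/V₂)^(n−1) = 336×(0.260)^0.30 = 224 K; P₂ = P₁(V₁/V₂)^n = 37.1 kPa.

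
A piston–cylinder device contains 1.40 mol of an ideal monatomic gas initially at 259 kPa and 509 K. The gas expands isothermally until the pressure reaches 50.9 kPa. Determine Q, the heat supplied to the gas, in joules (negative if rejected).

9640 J

V₁ = nRT₁/P₁ = 1.40×8.314×509/259 = 22.9 L.
Isothermal: T stays 509 K; PV = const ⇒ V₂ = 116 L, P₂ = 50.9 kPa.
ΔU = 0 (ideal gas, T constant).
W = nRT ln(V₂/V₁) = 1.40×8.314×509×ln(5.09) = 9640 J.
Q = ΔU + W = 9640 J.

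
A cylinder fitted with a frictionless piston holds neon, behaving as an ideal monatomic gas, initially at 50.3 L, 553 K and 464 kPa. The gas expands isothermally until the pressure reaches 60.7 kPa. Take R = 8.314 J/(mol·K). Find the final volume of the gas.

Isothermal: T stays 553 K; PV = const ⇒ V₂ = 385 L, P₂ = 60.7 kPa.

385 L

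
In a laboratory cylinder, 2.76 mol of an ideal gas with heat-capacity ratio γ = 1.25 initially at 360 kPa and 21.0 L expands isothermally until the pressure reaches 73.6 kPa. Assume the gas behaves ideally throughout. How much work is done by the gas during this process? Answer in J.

12000 J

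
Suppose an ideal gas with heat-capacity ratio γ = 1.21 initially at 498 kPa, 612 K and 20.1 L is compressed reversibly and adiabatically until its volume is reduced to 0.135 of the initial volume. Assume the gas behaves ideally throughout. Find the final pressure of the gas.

5620 kPa

Adiabatic: TV^(γ−1) = const ⇒ T₂ = 612×(7.41)^0.210 = 932 K; PV^γ = const ⇒ P₂ = 5620 kPa.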